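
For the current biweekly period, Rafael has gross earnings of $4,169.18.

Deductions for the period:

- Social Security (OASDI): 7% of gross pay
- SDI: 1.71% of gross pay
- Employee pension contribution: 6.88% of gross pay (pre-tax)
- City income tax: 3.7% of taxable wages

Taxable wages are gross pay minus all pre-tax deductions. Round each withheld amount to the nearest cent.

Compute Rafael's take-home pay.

$3,375.56

Employee pension contribution: $4,169.18 × 0.0688 = $286.84
Taxable wages = $4,169.18 − $286.84 = $3,882.34
City income tax: $3,882.34 × 0.037 = $143.65
Social Security (OASDI): $4,169.18 × 0.07 = $291.84
SDI: $4,169.18 × 0.0171 = $71.29
Total deductions = $286.84 + $143.65 + $291.84 + $71.29 = $793.62
Net pay = $4,169.18 − $793.62 = $3,375.56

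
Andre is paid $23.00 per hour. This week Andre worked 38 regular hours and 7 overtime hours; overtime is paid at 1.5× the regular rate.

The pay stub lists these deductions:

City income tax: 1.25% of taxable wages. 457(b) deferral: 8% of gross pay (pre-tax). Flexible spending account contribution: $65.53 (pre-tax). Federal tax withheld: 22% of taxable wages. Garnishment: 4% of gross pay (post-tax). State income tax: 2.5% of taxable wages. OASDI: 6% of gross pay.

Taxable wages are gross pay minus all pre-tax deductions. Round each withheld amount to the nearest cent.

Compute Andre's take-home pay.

Regular pay: 38 × $23.00 = $874.00
Overtime pay: 7 × $23.00 × 1.5 = $241.50
Gross pay = $874.00 + $241.50 = $1,115.50
Flexible spending account contribution: $65.53
457(b) deferral: $1,115.50 × 0.08 = $89.24
Pre-tax total = $65.53 + $89.24 = $154.77
Taxable wages = $1,115.50 − $154.77 = $960.73
Federal tax withheld: $960.73 × 0.22 = $211.36
City income tax: $960.73 × 0.0125 = $12.01
State income tax: $960.73 × 0.025 = $24.02
OASDI: $1,115.50 × 0.06 = $66.93
Garnishment: $1,115.50 × 0.04 = $44.62
Total deductions = $65.53 + $89.24 + $211.36 + $12.01 + $24.02 + $66.93 + $44.62 = $513.71
Net pay = $1,115.50 − $513.71 = $601.79

$601.79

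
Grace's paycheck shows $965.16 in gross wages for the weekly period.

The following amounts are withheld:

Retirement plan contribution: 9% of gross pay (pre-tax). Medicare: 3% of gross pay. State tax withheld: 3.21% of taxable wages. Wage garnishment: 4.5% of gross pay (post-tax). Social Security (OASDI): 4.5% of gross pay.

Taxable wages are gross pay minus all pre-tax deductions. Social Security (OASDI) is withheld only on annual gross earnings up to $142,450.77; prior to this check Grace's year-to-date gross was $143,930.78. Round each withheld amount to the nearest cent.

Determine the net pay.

Retirement plan contribution: $965.16 × 0.09 = $86.86
Taxable wages = $965.16 − $86.86 = $878.30
State tax withheld: $878.30 × 0.0321 = $28.19
Medicare: $965.16 × 0.03 = $28.95
Social Security (OASDI): annual cap $142,450.77 already reached (YTD $143,930.78), so $0.00
Wage garnishment: $965.16 × 0.045 = $43.43
Total deductions = $86.86 + $28.19 + $28.95 + $0.00 + $43.43 = $187.43
Net pay = $965.16 − $187.43 = $777.73

$777.73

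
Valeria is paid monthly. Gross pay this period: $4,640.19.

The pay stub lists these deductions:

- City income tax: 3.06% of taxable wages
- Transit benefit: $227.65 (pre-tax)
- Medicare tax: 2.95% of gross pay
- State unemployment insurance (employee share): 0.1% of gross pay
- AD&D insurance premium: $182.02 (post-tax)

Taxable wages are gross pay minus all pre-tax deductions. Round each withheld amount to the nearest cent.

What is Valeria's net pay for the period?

Transit benefit: $227.65
Taxable wages = $4,640.19 − $227.65 = $4,412.54
City income tax: $4,412.54 × 0.0306 = $135.02
Medicare tax: $4,640.19 × 0.0295 = $136.89
State unemployment insurance (employee share): $4,640.19 × 0.001 = $4.64
AD&D insurance premium: $182.02
Total deductions = $227.65 + $135.02 + $136.89 + $4.64 + $182.02 = $686.22
Net pay = $4,640.19 − $686.22 = $3,953.97

$3,953.97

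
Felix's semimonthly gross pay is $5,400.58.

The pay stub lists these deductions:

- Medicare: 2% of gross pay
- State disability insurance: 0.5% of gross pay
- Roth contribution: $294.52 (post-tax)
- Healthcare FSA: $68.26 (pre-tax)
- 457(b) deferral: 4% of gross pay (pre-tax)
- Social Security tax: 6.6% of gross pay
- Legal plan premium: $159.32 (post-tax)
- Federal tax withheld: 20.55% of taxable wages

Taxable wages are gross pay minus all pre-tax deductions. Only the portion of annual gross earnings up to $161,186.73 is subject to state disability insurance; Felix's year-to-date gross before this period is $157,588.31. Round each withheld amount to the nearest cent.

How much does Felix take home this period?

457(b) deferral: $5,400.58 × 0.04 = $216.02
Healthcare FSA: $68.26
Pre-tax total = $216.02 + $68.26 = $284.28
Taxable wages = $5,400.58 − $284.28 = $5,116.30
Federal tax withheld: $5,116.30 × 0.2055 = $1,051.40
State disability insurance: only $161,186.73 − $157,588.31 = $3,598.42 of this check is subject → $3,598.42 × 0.005 = $17.99
Social Security tax: $5,400.58 × 0.066 = $356.44
Medicare: $5,400.58 × 0.02 = $108.01
Legal plan premium: $159.32
Roth contribution: $294.52
Total deductions = $216.02 + $68.26 + $1,051.40 + $17.99 + $356.44 + $108.01 + $159.32 + $294.52 = $2,271.96
Net pay = $5,400.58 − $2,271.96 = $3,128.62

$3,128.62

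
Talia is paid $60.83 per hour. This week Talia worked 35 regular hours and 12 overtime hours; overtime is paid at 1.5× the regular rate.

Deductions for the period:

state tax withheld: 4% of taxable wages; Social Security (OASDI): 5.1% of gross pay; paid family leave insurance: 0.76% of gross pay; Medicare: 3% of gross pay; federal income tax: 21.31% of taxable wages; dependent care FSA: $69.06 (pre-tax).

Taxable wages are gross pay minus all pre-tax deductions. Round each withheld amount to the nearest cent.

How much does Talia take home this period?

$2,070.77

Regular pay: 35 × $60.83 = $2,129.05
Overtime pay: 12 × $60.83 × 1.5 = $1,094.94
Gross pay = $2,129.05 + $1,094.94 = $3,223.99
Dependent care FSA: $69.06
Taxable wages = $3,223.99 − $69.06 = $3,154.93
State tax withheld: $3,154.93 × 0.04 = $126.20
Federal income tax: $3,154.93 × 0.2131 = $672.32
Social Security (OASDI): $3,223.99 × 0.051 = $164.42
Paid family leave insurance: $3,223.99 × 0.0076 = $24.50
Medicare: $3,223.99 × 0.03 = $96.72
Total deductions = $69.06 + $126.20 + $672.32 + $164.42 + $24.50 + $96.72 = $1,153.22
Net pay = $3,223.99 − $1,153.22 = $2,070.77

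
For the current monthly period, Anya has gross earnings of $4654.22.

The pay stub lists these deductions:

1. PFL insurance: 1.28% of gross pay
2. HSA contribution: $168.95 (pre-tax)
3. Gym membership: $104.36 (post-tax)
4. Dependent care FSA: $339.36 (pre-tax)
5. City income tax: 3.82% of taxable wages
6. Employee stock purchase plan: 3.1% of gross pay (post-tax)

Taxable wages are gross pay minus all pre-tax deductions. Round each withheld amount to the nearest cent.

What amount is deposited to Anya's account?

HSA contribution: $168.95
Dependent care FSA: $339.36
Pre-tax total = $168.95 + $339.36 = $508.31
Taxable wages = $4654.22 − $508.31 = $4145.91
City income tax: $4145.91 × 0.0382 = $158.37
PFL insurance: $4654.22 × 0.0128 = $59.57
Gym membership: $104.36
Employee stock purchase plan: $4654.22 × 0.031 = $144.28
Total deductions = $168.95 + $339.36 + $158.37 + $59.57 + $104.36 + $144.28 = $974.89
Net pay = $4654.22 − $974.89 = $3679.33

$3679.33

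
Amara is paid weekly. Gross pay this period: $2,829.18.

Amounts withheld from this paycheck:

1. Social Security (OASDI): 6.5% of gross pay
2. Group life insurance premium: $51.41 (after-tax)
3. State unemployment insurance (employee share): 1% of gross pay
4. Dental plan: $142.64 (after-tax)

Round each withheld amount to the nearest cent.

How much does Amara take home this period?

$2,422.94

Social Security (OASDI): $2,829.18 × 0.065 = $183.90
State unemployment insurance (employee share): $2,829.18 × 0.01 = $28.29
Group life insurance premium: $51.41
Dental plan: $142.64
Total deductions = $183.90 + $28.29 + $51.41 + $142.64 = $406.24
Net pay = $2,829.18 − $406.24 = $2,422.94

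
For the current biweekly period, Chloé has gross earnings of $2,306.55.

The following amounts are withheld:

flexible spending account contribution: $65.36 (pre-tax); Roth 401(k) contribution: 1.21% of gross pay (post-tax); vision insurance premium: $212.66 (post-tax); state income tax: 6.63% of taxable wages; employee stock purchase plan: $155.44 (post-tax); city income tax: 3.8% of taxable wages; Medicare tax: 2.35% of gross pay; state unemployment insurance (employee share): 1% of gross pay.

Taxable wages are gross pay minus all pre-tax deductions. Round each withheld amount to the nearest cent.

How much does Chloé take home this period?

$1,534.15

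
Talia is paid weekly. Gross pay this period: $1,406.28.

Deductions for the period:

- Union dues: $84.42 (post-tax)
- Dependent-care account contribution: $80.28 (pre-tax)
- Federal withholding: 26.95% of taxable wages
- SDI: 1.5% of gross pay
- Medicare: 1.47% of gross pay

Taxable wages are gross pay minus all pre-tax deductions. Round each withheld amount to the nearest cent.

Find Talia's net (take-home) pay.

Dependent-care account contribution: $80.28
Taxable wages = $1,406.28 − $80.28 = $1,326.00
Federal withholding: $1,326.00 × 0.2695 = $357.36
SDI: $1,406.28 × 0.015 = $21.09
Medicare: $1,406.28 × 0.0147 = $20.67
Union dues: $84.42
Total deductions = $80.28 + $357.36 + $21.09 + $20.67 + $84.42 = $563.82
Net pay = $1,406.28 − $563.82 = $842.46

$842.46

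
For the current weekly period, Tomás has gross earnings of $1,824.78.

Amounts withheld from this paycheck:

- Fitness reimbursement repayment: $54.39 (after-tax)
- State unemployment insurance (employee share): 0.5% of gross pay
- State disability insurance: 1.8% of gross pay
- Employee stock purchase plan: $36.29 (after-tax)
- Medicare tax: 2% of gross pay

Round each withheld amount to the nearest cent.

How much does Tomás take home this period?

Medicare tax: $1,824.78 × 0.02 = $36.50
State unemployment insurance (employee share): $1,824.78 × 0.005 = $9.12
State disability insurance: $1,824.78 × 0.018 = $32.85
Employee stock purchase plan: $36.29
Fitness reimbursement repayment: $54.39
Total deductions = $36.50 + $9.12 + $32.85 + $36.29 + $54.39 = $169.15
Net pay = $1,824.78 − $169.15 = $1,655.63

$1,655.63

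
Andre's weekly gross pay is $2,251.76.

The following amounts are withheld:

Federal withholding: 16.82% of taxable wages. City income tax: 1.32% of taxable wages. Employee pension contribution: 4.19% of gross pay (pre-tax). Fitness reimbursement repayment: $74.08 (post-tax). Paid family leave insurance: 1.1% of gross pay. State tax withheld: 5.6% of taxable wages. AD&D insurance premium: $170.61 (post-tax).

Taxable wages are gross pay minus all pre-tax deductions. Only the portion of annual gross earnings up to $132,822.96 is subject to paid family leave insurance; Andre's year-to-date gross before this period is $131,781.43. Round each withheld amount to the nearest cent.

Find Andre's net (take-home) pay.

$1,389.09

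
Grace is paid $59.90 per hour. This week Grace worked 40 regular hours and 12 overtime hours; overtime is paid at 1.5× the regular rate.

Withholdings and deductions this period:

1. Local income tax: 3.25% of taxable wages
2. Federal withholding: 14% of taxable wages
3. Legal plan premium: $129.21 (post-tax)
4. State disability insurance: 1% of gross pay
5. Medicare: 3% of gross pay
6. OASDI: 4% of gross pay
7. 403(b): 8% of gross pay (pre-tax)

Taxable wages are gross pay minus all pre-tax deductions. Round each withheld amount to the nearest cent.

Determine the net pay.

$2,237.75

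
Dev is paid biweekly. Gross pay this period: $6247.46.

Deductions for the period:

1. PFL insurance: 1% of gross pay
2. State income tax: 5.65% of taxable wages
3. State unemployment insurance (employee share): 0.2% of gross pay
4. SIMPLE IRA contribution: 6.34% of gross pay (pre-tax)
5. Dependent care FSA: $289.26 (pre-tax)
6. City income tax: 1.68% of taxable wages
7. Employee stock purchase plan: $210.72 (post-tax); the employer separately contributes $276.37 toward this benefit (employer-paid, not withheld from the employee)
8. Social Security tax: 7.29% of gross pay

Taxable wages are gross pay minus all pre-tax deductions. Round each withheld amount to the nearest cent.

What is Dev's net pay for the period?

$4413.29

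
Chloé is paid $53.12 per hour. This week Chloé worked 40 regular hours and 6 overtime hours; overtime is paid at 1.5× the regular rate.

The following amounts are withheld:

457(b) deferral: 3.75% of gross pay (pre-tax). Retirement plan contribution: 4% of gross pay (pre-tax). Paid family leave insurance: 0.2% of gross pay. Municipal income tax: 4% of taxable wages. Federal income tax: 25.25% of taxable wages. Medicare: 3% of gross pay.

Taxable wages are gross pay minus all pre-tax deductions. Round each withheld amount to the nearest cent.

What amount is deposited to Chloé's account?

$1615.51

Regular pay: 40 × $53.12 = $2124.80
Overtime pay: 6 × $53.12 × 1.5 = $478.08
Gross pay = $2124.80 + $478.08 = $2602.88
Retirement plan contribution: $2602.88 × 0.04 = $104.12
457(b) deferral: $2602.88 × 0.0375 = $97.61
Pre-tax total = $104.12 + $97.61 = $201.73
Taxable wages = $2602.88 − $201.73 = $2401.15
Municipal income tax: $2401.15 × 0.04 = $96.05
Federal income tax: $2401.15 × 0.2525 = $606.29
Paid family leave insurance: $2602.88 × 0.002 = $5.21
Medicare: $2602.88 × 0.03 = $78.09
Total deductions = $104.12 + $97.61 + $96.05 + $606.29 + $5.21 + $78.09 = $987.37
Net pay = $2602.88 − $987.37 = $1615.51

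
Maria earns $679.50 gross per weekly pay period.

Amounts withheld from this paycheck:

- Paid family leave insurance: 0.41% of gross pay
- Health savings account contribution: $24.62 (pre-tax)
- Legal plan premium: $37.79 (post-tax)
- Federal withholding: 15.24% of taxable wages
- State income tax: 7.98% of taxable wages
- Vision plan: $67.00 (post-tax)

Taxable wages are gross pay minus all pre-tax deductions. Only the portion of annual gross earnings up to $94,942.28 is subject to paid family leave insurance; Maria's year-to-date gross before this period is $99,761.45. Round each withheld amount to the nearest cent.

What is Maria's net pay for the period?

Health savings account contribution: $24.62
Taxable wages = $679.50 − $24.62 = $654.88
State income tax: $654.88 × 0.0798 = $52.26
Federal withholding: $654.88 × 0.1524 = $99.80
Paid family leave insurance: annual cap $94,942.28 already reached (YTD $99,761.45), so $0.00
Vision plan: $67.00
Legal plan premium: $37.79
Total deductions = $24.62 + $52.26 + $99.80 + $0.00 + $67.00 + $37.79 = $281.47
Net pay = $679.50 − $281.47 = $398.03

$398.03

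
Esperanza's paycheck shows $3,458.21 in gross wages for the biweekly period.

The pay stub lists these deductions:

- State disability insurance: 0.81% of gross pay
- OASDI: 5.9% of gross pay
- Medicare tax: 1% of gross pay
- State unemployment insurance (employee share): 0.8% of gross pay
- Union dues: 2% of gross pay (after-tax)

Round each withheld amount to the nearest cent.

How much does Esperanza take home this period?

OASDI: $3,458.21 × 0.059 = $204.03
Medicare tax: $3,458.21 × 0.01 = $34.58
State disability insurance: $3,458.21 × 0.0081 = $28.01
State unemployment insurance (employee share): $3,458.21 × 0.008 = $27.67
Union dues: $3,458.21 × 0.02 = $69.16
Total deductions = $204.03 + $34.58 + $28.01 + $27.67 + $69.16 = $363.45
Net pay = $3,458.21 − $363.45 = $3,094.76

$3,094.76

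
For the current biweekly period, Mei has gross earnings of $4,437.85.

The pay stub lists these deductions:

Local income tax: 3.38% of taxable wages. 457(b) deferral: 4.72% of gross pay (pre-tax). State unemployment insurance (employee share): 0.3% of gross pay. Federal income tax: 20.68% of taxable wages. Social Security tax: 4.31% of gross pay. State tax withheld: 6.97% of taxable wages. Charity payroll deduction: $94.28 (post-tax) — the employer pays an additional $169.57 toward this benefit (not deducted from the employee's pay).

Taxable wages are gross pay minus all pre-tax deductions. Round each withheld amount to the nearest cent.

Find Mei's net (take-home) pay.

457(b) deferral: $4,437.85 × 0.0472 = $209.47
Taxable wages = $4,437.85 − $209.47 = $4,228.38
Local income tax: $4,228.38 × 0.0338 = $142.92
State tax withheld: $4,228.38 × 0.0697 = $294.72
Federal income tax: $4,228.38 × 0.2068 = $874.43
Social Security tax: $4,437.85 × 0.0431 = $191.27
State unemployment insurance (employee share): $4,437.85 × 0.003 = $13.31
Charity payroll deduction: $94.28
(Employer's $169.57 toward charity payroll deduction is not withheld from the employee.)
Total deductions = $209.47 + $142.92 + $294.72 + $874.43 + $191.27 + $13.31 + $94.28 = $1,820.40
Net pay = $4,437.85 − $1,820.40 = $2,617.45

$2,617.45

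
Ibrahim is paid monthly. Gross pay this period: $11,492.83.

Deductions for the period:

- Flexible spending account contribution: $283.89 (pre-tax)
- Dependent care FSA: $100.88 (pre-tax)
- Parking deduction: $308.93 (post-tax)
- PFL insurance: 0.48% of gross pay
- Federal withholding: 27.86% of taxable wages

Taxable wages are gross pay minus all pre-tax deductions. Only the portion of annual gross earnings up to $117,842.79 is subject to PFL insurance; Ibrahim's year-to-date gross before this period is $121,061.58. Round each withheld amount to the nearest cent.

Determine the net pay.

Flexible spending account contribution: $283.89
Dependent care FSA: $100.88
Pre-tax total = $283.89 + $100.88 = $384.77
Taxable wages = $11,492.83 − $384.77 = $11,108.06
Federal withholding: $11,108.06 × 0.2786 = $3,094.71
PFL insurance: annual cap $117,842.79 already reached (YTD $121,061.58), so $0.00
Parking deduction: $308.93
Total deductions = $283.89 + $100.88 + $3,094.71 + $0.00 + $308.93 = $3,788.41
Net pay = $11,492.83 − $3,788.41 = $7,704.42

$7,704.42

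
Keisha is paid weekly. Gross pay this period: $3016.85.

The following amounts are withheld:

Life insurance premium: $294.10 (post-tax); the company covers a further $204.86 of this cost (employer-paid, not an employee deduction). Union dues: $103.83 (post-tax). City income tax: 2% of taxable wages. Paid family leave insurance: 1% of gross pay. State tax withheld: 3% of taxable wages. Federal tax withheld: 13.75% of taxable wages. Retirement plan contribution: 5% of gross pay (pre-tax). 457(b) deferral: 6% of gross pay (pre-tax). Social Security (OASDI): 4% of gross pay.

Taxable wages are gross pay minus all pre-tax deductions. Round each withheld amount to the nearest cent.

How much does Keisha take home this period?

457(b) deferral: $3016.85 × 0.06 = $181.01
Retirement plan contribution: $3016.85 × 0.05 = $150.84
Pre-tax total = $181.01 + $150.84 = $331.85
Taxable wages = $3016.85 − $331.85 = $2685.00
State tax withheld: $2685.00 × 0.03 = $80.55
City income tax: $2685.00 × 0.02 = $53.70
Federal tax withheld: $2685.00 × 0.1375 = $369.19
Social Security (OASDI): $3016.85 × 0.04 = $120.67
Paid family leave insurance: $3016.85 × 0.01 = $30.17
Life insurance premium: $294.10
Union dues: $103.83
(Employer's $204.86 toward life insurance premium is not withheld from the employee.)
Total deductions = $181.01 + $150.84 + $80.55 + $53.70 + $369.19 + $120.67 + $30.17 + $294.10 + $103.83 = $1384.06
Net pay = $3016.85 − $1384.06 = $1632.79

$1632.79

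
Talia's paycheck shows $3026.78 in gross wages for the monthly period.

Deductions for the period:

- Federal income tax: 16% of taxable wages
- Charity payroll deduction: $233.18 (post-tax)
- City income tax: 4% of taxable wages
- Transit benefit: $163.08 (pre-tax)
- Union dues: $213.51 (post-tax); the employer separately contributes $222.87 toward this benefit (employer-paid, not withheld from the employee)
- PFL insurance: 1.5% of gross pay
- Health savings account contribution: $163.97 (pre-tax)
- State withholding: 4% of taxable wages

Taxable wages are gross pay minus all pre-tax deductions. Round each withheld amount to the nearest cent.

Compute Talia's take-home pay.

$1559.70

Health savings account contribution: $163.97
Transit benefit: $163.08
Pre-tax total = $163.97 + $163.08 = $327.05
Taxable wages = $3026.78 − $327.05 = $2699.73
Federal income tax: $2699.73 × 0.16 = $431.96
City income tax: $2699.73 × 0.04 = $107.99
State withholding: $2699.73 × 0.04 = $107.99
PFL insurance: $3026.78 × 0.015 = $45.40
Charity payroll deduction: $233.18
Union dues: $213.51
(Employer's $222.87 toward union dues is not withheld from the employee.)
Total deductions = $163.97 + $163.08 + $431.96 + $107.99 + $107.99 + $45.40 + $233.18 + $213.51 = $1467.08
Net pay = $3026.78 − $1467.08 = $1559.70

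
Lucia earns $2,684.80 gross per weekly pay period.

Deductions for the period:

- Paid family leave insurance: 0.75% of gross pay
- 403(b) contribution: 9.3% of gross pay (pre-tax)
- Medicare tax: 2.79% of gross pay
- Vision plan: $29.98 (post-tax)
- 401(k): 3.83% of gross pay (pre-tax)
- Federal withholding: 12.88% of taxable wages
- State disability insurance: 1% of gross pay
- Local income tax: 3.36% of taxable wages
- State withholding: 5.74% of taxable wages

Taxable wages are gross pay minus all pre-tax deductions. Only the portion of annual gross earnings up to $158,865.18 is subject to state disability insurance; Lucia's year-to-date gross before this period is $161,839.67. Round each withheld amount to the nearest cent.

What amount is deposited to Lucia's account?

$1,694.62

401(k): $2,684.80 × 0.0383 = $102.83
403(b) contribution: $2,684.80 × 0.093 = $249.69
Pre-tax total = $102.83 + $249.69 = $352.52
Taxable wages = $2,684.80 − $352.52 = $2,332.28
State withholding: $2,332.28 × 0.0574 = $133.87
Local income tax: $2,332.28 × 0.0336 = $78.36
Federal withholding: $2,332.28 × 0.1288 = $300.40
Medicare tax: $2,684.80 × 0.0279 = $74.91
State disability insurance: annual cap $158,865.18 already reached (YTD $161,839.67), so $0.00
Paid family leave insurance: $2,684.80 × 0.0075 = $20.14
Vision plan: $29.98
Total deductions = $102.83 + $249.69 + $133.87 + $78.36 + $300.40 + $74.91 + $0.00 + $20.14 + $29.98 = $990.18
Net pay = $2,684.80 − $990.18 = $1,694.62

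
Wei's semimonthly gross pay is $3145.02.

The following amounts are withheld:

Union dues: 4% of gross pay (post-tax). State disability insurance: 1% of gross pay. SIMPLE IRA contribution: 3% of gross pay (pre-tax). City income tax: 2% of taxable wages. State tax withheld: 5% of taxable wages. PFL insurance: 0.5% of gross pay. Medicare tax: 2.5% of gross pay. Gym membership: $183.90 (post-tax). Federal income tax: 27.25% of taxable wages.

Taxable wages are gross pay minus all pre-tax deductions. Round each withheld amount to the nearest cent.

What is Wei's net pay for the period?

SIMPLE IRA contribution: $3145.02 × 0.03 = $94.35
Taxable wages = $3145.02 − $94.35 = $3050.67
State tax withheld: $3050.67 × 0.05 = $152.53
Federal income tax: $3050.67 × 0.2725 = $831.31
City income tax: $3050.67 × 0.02 = $61.01
PFL insurance: $3145.02 × 0.005 = $15.73
State disability insurance: $3145.02 × 0.01 = $31.45
Medicare tax: $3145.02 × 0.025 = $78.63
Union dues: $3145.02 × 0.04 = $125.80
Gym membership: $183.90
Total deductions = $94.35 + $152.53 + $831.31 + $61.01 + $15.73 + $31.45 + $78.63 + $125.80 + $183.90 = $1574.71
Net pay = $3145.02 − $1574.71 = $1570.31

$1570.31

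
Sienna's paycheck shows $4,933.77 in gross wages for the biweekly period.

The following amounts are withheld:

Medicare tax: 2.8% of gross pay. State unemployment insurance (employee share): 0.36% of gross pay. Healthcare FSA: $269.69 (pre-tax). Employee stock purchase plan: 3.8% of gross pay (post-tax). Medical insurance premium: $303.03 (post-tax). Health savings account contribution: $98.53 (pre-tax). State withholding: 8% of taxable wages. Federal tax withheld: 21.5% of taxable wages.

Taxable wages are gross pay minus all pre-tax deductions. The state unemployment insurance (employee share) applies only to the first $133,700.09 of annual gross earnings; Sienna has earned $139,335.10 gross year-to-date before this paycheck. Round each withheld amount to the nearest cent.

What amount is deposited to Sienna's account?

$2,590.06

Healthcare FSA: $269.69
Health savings account contribution: $98.53
Pre-tax total = $269.69 + $98.53 = $368.22
Taxable wages = $4,933.77 − $368.22 = $4,565.55
Federal tax withheld: $4,565.55 × 0.215 = $981.59
State withholding: $4,565.55 × 0.08 = $365.24
State unemployment insurance (employee share): annual cap $133,700.09 already reached (YTD $139,335.10), so $0.00
Medicare tax: $4,933.77 × 0.028 = $138.15
Employee stock purchase plan: $4,933.77 × 0.038 = $187.48
Medical insurance premium: $303.03
Total deductions = $269.69 + $98.53 + $981.59 + $365.24 + $0.00 + $138.15 + $187.48 + $303.03 = $2,343.71
Net pay = $4,933.77 − $2,343.71 = $2,590.06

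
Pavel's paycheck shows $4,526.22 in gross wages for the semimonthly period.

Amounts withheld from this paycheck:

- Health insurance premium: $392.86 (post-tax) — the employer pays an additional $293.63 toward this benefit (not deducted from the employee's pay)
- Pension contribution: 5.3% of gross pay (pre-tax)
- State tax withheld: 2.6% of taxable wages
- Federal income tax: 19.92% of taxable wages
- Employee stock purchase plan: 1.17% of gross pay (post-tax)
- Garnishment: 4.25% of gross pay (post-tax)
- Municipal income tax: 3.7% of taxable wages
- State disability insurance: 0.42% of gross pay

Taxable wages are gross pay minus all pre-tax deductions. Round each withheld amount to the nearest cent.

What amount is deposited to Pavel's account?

Pension contribution: $4,526.22 × 0.053 = $239.89
Taxable wages = $4,526.22 − $239.89 = $4,286.33
Municipal income tax: $4,286.33 × 0.037 = $158.59
Federal income tax: $4,286.33 × 0.1992 = $853.84
State tax withheld: $4,286.33 × 0.026 = $111.44
State disability insurance: $4,526.22 × 0.0042 = $19.01
Health insurance premium: $392.86
Garnishment: $4,526.22 × 0.0425 = $192.36
Employee stock purchase plan: $4,526.22 × 0.0117 = $52.96
(Employer's $293.63 toward health insurance premium is not withheld from the employee.)
Total deductions = $239.89 + $158.59 + $853.84 + $111.44 + $19.01 + $392.86 + $192.36 + $52.96 = $2,020.95
Net pay = $4,526.22 − $2,020.95 = $2,505.27

$2,505.27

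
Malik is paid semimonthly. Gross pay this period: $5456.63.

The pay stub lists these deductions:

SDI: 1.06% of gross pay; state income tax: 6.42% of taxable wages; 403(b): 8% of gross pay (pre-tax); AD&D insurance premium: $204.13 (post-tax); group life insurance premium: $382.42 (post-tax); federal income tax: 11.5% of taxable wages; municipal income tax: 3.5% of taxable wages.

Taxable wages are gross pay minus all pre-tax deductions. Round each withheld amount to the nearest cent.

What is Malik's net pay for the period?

$3300.41

403(b): $5456.63 × 0.08 = $436.53
Taxable wages = $5456.63 − $436.53 = $5020.10
Municipal income tax: $5020.10 × 0.035 = $175.70
State income tax: $5020.10 × 0.0642 = $322.29
Federal income tax: $5020.10 × 0.115 = $577.31
SDI: $5456.63 × 0.0106 = $57.84
Group life insurance premium: $382.42
AD&D insurance premium: $204.13
Total deductions = $436.53 + $175.70 + $322.29 + $577.31 + $57.84 + $382.42 + $204.13 = $2156.22
Net pay = $5456.63 − $2156.22 = $3300.41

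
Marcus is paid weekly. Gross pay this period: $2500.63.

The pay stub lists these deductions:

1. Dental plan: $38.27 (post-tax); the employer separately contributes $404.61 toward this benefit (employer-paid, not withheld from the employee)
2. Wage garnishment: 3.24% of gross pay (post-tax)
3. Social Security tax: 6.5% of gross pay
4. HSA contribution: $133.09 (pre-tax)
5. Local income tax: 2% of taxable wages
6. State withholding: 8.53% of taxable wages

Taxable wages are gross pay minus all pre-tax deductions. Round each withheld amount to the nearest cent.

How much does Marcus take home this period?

HSA contribution: $133.09
Taxable wages = $2500.63 − $133.09 = $2367.54
State withholding: $2367.54 × 0.0853 = $201.95
Local income tax: $2367.54 × 0.02 = $47.35
Social Security tax: $2500.63 × 0.065 = $162.54
Dental plan: $38.27
Wage garnishment: $2500.63 × 0.0324 = $81.02
(Employer's $404.61 toward dental plan is not withheld from the employee.)
Total deductions = $133.09 + $201.95 + $47.35 + $162.54 + $38.27 + $81.02 = $664.22
Net pay = $2500.63 − $664.22 = $1836.41

$1836.41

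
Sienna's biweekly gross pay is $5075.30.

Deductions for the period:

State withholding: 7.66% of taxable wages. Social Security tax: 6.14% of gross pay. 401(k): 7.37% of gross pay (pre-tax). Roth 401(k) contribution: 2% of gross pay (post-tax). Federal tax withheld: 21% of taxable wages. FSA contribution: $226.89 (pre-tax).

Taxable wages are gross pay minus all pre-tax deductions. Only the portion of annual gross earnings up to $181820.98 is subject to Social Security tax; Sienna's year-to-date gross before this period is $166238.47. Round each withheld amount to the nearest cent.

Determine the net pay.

FSA contribution: $226.89
401(k): $5075.30 × 0.0737 = $374.05
Pre-tax total = $226.89 + $374.05 = $600.94
Taxable wages = $5075.30 − $600.94 = $4474.36
State withholding: $4474.36 × 0.0766 = $342.74
Federal tax withheld: $4474.36 × 0.21 = $939.62
Social Security tax: cap not yet reached, full $5075.30 is subject → $5075.30 × 0.0614 = $311.62
Roth 401(k) contribution: $5075.30 × 0.02 = $101.51
Total deductions = $226.89 + $374.05 + $342.74 + $939.62 + $311.62 + $101.51 = $2296.43
Net pay = $5075.30 − $2296.43 = $2778.87

$2778.87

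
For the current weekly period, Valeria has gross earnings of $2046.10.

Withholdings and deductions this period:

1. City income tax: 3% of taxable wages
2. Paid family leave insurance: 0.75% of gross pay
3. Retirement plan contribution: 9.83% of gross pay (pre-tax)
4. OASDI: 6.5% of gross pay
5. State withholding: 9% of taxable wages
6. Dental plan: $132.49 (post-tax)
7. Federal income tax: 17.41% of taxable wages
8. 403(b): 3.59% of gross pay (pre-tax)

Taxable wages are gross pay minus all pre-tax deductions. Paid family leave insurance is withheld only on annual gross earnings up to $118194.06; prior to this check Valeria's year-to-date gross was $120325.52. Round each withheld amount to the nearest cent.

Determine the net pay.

Retirement plan contribution: $2046.10 × 0.0983 = $201.13
403(b): $2046.10 × 0.0359 = $73.45
Pre-tax total = $201.13 + $73.45 = $274.58
Taxable wages = $2046.10 − $274.58 = $1771.52
Federal income tax: $1771.52 × 0.1741 = $308.42
City income tax: $1771.52 × 0.03 = $53.15
State withholding: $1771.52 × 0.09 = $159.44
Paid family leave insurance: annual cap $118194.06 already reached (YTD $120325.52), so $0.00
OASDI: $2046.10 × 0.065 = $133.00
Dental plan: $132.49
Total deductions = $201.13 + $73.45 + $308.42 + $53.15 + $159.44 + $0.00 + $133.00 + $132.49 = $1061.08
Net pay = $2046.10 − $1061.08 = $985.02

$985.02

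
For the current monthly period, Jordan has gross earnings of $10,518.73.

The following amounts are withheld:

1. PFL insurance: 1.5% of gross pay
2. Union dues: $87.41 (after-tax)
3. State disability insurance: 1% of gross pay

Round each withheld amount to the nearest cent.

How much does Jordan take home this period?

$10,168.35

PFL insurance: $10,518.73 × 0.015 = $157.78
State disability insurance: $10,518.73 × 0.01 = $105.19
Union dues: $87.41
Total deductions = $157.78 + $105.19 + $87.41 = $350.38
Net pay = $10,518.73 − $350.38 = $10,168.35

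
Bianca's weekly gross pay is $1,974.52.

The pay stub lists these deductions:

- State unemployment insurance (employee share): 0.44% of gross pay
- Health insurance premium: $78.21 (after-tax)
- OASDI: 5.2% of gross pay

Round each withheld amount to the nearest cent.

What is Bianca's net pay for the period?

State unemployment insurance (employee share): $1,974.52 × 0.0044 = $8.69
OASDI: $1,974.52 × 0.052 = $102.68
Health insurance premium: $78.21
Total deductions = $8.69 + $102.68 + $78.21 = $189.58
Net pay = $1,974.52 − $189.58 = $1,784.94

$1,784.94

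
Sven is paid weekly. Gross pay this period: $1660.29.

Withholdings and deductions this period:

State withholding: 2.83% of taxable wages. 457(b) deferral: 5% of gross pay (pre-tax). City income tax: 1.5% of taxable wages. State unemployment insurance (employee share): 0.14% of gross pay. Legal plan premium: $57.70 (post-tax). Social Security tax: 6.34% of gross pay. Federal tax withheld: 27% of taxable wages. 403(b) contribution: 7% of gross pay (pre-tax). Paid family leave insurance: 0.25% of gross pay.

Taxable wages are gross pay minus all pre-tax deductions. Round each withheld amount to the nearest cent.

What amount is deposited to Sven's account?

$833.87

403(b) contribution: $1660.29 × 0.07 = $116.22
457(b) deferral: $1660.29 × 0.05 = $83.01
Pre-tax total = $116.22 + $83.01 = $199.23
Taxable wages = $1660.29 − $199.23 = $1461.06
Federal tax withheld: $1461.06 × 0.27 = $394.49
State withholding: $1461.06 × 0.0283 = $41.35
City income tax: $1461.06 × 0.015 = $21.92
State unemployment insurance (employee share): $1660.29 × 0.0014 = $2.32
Social Security tax: $1660.29 × 0.0634 = $105.26
Paid family leave insurance: $1660.29 × 0.0025 = $4.15
Legal plan premium: $57.70
Total deductions = $116.22 + $83.01 + $394.49 + $41.35 + $21.92 + $2.32 + $105.26 + $4.15 + $57.70 = $826.42
Net pay = $1660.29 − $826.42 = $833.87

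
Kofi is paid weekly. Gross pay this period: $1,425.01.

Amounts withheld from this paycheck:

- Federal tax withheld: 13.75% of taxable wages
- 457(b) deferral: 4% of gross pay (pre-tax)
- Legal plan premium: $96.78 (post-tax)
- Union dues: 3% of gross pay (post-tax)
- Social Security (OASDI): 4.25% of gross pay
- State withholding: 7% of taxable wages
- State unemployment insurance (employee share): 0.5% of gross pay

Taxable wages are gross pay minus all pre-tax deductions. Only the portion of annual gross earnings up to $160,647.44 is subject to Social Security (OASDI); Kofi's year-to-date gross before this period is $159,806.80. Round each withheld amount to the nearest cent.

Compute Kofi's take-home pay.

457(b) deferral: $1,425.01 × 0.04 = $57.00
Taxable wages = $1,425.01 − $57.00 = $1,368.01
State withholding: $1,368.01 × 0.07 = $95.76
Federal tax withheld: $1,368.01 × 0.1375 = $188.10
Social Security (OASDI): only $160,647.44 − $159,806.80 = $840.64 of this check is subject → $840.64 × 0.0425 = $35.73
State unemployment insurance (employee share): $1,425.01 × 0.005 = $7.13
Union dues: $1,425.01 × 0.03 = $42.75
Legal plan premium: $96.78
Total deductions = $57.00 + $95.76 + $188.10 + $35.73 + $7.13 + $42.75 + $96.78 = $523.25
Net pay = $1,425.01 − $523.25 = $901.76

$901.76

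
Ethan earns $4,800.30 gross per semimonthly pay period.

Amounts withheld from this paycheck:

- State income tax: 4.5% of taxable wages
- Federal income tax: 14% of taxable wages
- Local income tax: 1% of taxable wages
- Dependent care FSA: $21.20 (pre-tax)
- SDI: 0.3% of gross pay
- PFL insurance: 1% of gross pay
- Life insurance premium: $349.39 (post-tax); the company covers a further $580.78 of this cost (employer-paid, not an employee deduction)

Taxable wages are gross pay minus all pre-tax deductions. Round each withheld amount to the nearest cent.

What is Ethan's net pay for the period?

$3,435.39

Dependent care FSA: $21.20
Taxable wages = $4,800.30 − $21.20 = $4,779.10
State income tax: $4,779.10 × 0.045 = $215.06
Federal income tax: $4,779.10 × 0.14 = $669.07
Local income tax: $4,779.10 × 0.01 = $47.79
SDI: $4,800.30 × 0.003 = $14.40
PFL insurance: $4,800.30 × 0.01 = $48.00
Life insurance premium: $349.39
(Employer's $580.78 toward life insurance premium is not withheld from the employee.)
Total deductions = $21.20 + $215.06 + $669.07 + $47.79 + $14.40 + $48.00 + $349.39 = $1,364.91
Net pay = $4,800.30 − $1,364.91 = $3,435.39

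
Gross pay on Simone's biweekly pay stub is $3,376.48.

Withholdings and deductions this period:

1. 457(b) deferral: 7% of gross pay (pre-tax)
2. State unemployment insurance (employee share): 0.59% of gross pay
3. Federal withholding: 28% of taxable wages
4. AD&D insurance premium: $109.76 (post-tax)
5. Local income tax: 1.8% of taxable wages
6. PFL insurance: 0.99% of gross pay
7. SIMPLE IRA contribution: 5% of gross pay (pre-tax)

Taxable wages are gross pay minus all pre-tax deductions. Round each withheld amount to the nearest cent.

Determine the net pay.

SIMPLE IRA contribution: $3,376.48 × 0.05 = $168.82
457(b) deferral: $3,376.48 × 0.07 = $236.35
Pre-tax total = $168.82 + $236.35 = $405.17
Taxable wages = $3,376.48 − $405.17 = $2,971.31
Federal withholding: $2,971.31 × 0.28 = $831.97
Local income tax: $2,971.31 × 0.018 = $53.48
PFL insurance: $3,376.48 × 0.0099 = $33.43
State unemployment insurance (employee share): $3,376.48 × 0.0059 = $19.92
AD&D insurance premium: $109.76
Total deductions = $168.82 + $236.35 + $831.97 + $53.48 + $33.43 + $19.92 + $109.76 = $1,453.73
Net pay = $3,376.48 − $1,453.73 = $1,922.75

$1,922.75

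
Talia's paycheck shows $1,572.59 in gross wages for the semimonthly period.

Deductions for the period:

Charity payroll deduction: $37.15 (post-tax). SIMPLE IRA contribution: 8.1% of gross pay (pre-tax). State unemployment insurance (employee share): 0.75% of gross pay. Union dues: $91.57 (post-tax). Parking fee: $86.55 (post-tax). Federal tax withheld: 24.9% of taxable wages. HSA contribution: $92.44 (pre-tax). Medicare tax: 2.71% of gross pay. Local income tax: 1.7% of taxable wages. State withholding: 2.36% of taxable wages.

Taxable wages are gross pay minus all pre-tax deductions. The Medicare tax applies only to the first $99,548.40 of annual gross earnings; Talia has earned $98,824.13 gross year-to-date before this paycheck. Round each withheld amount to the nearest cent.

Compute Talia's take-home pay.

SIMPLE IRA contribution: $1,572.59 × 0.081 = $127.38
HSA contribution: $92.44
Pre-tax total = $127.38 + $92.44 = $219.82
Taxable wages = $1,572.59 − $219.82 = $1,352.77
Federal tax withheld: $1,352.77 × 0.249 = $336.84
State withholding: $1,352.77 × 0.0236 = $31.93
Local income tax: $1,352.77 × 0.017 = $23.00
State unemployment insurance (employee share): $1,572.59 × 0.0075 = $11.79
Medicare tax: only $99,548.40 − $98,824.13 = $724.27 of this check is subject → $724.27 × 0.0271 = $19.63
Charity payroll deduction: $37.15
Union dues: $91.57
Parking fee: $86.55
Total deductions = $127.38 + $92.44 + $336.84 + $31.93 + $23.00 + $11.79 + $19.63 + $37.15 + $91.57 + $86.55 = $858.28
Net pay = $1,572.59 − $858.28 = $714.31

$714.31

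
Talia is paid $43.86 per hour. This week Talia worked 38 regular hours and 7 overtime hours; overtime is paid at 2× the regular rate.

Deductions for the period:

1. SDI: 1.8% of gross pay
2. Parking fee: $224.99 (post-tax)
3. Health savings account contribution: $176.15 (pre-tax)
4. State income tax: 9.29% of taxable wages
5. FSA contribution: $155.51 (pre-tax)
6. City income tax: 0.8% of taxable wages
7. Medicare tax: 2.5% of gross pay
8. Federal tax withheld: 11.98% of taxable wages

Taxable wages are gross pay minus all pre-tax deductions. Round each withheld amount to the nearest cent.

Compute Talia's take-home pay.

Regular pay: 38 × $43.86 = $1,666.68
Overtime pay: 7 × $43.86 × 2 = $614.04
Gross pay = $1,666.68 + $614.04 = $2,280.72
Health savings account contribution: $176.15
FSA contribution: $155.51
Pre-tax total = $176.15 + $155.51 = $331.66
Taxable wages = $2,280.72 − $331.66 = $1,949.06
City income tax: $1,949.06 × 0.008 = $15.59
State income tax: $1,949.06 × 0.0929 = $181.07
Federal tax withheld: $1,949.06 × 0.1198 = $233.50
Medicare tax: $2,280.72 × 0.025 = $57.02
SDI: $2,280.72 × 0.018 = $41.05
Parking fee: $224.99
Total deductions = $176.15 + $155.51 + $15.59 + $181.07 + $233.50 + $57.02 + $41.05 + $224.99 = $1,084.88
Net pay = $2,280.72 − $1,084.88 = $1,195.84

$1,195.84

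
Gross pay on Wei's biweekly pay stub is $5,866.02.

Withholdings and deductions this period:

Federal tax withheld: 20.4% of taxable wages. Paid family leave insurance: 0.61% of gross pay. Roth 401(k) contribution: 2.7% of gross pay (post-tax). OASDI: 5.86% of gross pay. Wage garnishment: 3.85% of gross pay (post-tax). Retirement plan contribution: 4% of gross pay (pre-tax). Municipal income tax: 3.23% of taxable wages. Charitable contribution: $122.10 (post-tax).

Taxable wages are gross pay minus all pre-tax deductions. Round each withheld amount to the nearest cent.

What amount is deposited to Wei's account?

$3,414.84

Retirement plan contribution: $5,866.02 × 0.04 = $234.64
Taxable wages = $5,866.02 − $234.64 = $5,631.38
Federal tax withheld: $5,631.38 × 0.204 = $1,148.80
Municipal income tax: $5,631.38 × 0.0323 = $181.89
Paid family leave insurance: $5,866.02 × 0.0061 = $35.78
OASDI: $5,866.02 × 0.0586 = $343.75
Wage garnishment: $5,866.02 × 0.0385 = $225.84
Roth 401(k) contribution: $5,866.02 × 0.027 = $158.38
Charitable contribution: $122.10
Total deductions = $234.64 + $1,148.80 + $181.89 + $35.78 + $343.75 + $225.84 + $158.38 + $122.10 = $2,451.18
Net pay = $5,866.02 − $2,451.18 = $3,414.84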